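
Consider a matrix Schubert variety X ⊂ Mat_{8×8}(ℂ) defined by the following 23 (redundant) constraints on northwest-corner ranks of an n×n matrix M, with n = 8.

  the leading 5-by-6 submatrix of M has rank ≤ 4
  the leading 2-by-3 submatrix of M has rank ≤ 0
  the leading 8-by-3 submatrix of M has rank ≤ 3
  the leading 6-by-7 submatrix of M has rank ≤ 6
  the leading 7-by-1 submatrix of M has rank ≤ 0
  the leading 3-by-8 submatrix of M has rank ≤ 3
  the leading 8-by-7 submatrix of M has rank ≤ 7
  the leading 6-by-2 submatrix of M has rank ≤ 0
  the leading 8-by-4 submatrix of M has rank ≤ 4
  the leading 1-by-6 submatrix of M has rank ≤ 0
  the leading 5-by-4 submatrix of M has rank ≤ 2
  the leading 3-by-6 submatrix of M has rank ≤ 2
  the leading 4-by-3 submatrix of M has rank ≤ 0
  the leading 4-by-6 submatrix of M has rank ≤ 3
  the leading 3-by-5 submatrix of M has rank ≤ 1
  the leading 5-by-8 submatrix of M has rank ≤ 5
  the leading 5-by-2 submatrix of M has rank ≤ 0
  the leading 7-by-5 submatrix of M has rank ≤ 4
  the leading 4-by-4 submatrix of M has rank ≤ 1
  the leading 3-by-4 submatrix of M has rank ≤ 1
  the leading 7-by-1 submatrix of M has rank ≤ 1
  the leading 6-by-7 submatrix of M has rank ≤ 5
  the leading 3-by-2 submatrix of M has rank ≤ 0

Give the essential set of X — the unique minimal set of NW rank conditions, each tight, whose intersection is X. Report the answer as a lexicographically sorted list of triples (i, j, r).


The tightest implied rank at each (i,j), from the 23 conditions:

  i=1: 0 0 0 0 0 0 1 1
  i=2: 0 0 0 1 1 1 2 2
  i=3: 0 0 0 1 1 2 3 3
  i=4: 0 0 0 1 2 3 4 4
  i=5: 0 0 1 2 3 4 5 5
  i=6: 0 0 1 2 3 4 5 6
  i=7: 0 1 2 3 4 5 6 7
  i=8: 1 2 3 4 5 6 7 8

second differences of R give the permutation w = (7, 4, 6, 5, 3, 8, 2, 1).

D(w) has 21 cells with 5 SE-corners; essential set:

[(1, 6, 0), (3, 5, 1), (4, 3, 0), (6, 2, 0), (7, 1, 0)]


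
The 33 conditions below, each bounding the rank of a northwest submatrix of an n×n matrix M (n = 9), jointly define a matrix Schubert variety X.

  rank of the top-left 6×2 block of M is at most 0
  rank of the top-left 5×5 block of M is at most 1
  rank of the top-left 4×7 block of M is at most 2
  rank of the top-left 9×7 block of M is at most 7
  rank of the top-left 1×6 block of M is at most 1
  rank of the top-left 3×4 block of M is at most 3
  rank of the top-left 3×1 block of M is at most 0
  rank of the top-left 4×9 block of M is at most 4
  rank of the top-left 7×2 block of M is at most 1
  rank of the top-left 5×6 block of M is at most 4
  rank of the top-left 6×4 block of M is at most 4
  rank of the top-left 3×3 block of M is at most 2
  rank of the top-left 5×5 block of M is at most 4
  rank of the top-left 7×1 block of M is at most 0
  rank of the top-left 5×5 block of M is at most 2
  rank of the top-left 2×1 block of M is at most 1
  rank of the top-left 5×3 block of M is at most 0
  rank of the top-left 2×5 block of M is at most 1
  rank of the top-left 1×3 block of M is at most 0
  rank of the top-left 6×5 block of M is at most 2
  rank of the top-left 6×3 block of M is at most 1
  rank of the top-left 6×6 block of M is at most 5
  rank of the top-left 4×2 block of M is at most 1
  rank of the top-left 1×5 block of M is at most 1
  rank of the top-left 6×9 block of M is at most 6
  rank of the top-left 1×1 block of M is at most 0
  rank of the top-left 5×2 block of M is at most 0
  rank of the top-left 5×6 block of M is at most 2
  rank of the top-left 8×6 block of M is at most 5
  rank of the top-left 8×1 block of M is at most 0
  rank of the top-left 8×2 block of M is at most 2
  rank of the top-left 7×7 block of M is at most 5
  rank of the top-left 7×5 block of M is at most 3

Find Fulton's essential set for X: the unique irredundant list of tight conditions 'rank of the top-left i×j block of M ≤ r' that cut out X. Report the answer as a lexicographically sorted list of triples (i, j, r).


Rank table r_w(9×9) implied by the 33 constraints:

  i=1: 0  0  0  1  1  1  1  1  1
  i=2: 0  0  0  1  1  2  2  2  2
  i=3: 0  0  0  1  1  2  2  3  3
  i=4: 0  0  0  1  1  2  2  3  4
  i=5: 0  0  0  1  1  2  3  4  5
  i=6: 0  0  1  2  2  3  4  5  6
  i=7: 0  1  2  3  3  4  5  6  7
  i=8: 0  1  2  3  4  5  6  7  8
  i=9: 1  2  3  4  5  6  7  8  9

giving w = (4, 6, 8, 9, 7, 3, 2, 5, 1) via Δ²R.

5 SE-corners of the 25-cell Rothe diagram give Ess(w):

[(4, 7, 2), (5, 3, 0), (5, 5, 1), (6, 2, 0), (8, 1, 0)]


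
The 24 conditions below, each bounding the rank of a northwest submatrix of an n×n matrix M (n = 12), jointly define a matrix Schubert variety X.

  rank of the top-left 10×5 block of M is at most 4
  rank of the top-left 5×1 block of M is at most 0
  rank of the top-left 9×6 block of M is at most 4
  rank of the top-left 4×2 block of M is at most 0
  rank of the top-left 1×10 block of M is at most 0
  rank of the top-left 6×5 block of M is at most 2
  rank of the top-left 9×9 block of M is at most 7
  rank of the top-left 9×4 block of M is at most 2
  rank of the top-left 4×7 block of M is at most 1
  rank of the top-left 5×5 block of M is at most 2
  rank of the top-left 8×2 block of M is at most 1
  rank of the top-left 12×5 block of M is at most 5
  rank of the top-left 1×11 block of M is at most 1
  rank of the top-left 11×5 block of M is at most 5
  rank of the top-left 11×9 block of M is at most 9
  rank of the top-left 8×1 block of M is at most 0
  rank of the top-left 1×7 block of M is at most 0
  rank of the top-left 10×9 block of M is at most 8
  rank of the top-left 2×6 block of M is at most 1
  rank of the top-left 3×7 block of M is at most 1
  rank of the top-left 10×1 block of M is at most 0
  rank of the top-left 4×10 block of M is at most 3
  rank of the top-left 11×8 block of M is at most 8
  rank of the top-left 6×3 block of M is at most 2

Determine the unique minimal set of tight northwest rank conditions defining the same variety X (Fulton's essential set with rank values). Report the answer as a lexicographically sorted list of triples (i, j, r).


Computing R[i][j] = min implied NW-rank bound (n=12, 24 conditions):

  row 1: 0 0 0 0 0 0 0 0 0 0 1 1
  row 2: 0 0 1 1 1 1 1 1 1 1 2 2
  row 3: 0 0 1 1 1 1 1 2 2 2 3 3
  row 4: 0 0 1 1 1 1 1 2 3 3 4 4
  row 5: 0 1 2 2 2 2 2 3 4 4 5 5
  row 6: 0 1 2 2 2 3 3 4 5 5 6 6
  row 7: 0 1 2 2 3 4 4 5 6 6 7 7
  row 8: 0 1 2 2 3 4 5 6 7 7 8 8
  row 9: 0 1 2 2 3 4 5 6 7 8 9 9
  row 10: 0 1 2 3 4 5 6 7 8 9 10 10
  row 11: 1 2 3 4 5 6 7 8 9 10 11 11
  row 12: 1 2 3 4 5 6 7 8 9 10 11 12

so w = (11, 3, 8, 9, 2, 6, 5, 7, 10, 4, 1, 12).

Rothe diagram D(w) (35 cells), 6 SE-corners (essential conditions):

[(1, 10, 0), (4, 2, 0), (4, 7, 1), (6, 5, 2), (9, 4, 2), (10, 1, 0)]


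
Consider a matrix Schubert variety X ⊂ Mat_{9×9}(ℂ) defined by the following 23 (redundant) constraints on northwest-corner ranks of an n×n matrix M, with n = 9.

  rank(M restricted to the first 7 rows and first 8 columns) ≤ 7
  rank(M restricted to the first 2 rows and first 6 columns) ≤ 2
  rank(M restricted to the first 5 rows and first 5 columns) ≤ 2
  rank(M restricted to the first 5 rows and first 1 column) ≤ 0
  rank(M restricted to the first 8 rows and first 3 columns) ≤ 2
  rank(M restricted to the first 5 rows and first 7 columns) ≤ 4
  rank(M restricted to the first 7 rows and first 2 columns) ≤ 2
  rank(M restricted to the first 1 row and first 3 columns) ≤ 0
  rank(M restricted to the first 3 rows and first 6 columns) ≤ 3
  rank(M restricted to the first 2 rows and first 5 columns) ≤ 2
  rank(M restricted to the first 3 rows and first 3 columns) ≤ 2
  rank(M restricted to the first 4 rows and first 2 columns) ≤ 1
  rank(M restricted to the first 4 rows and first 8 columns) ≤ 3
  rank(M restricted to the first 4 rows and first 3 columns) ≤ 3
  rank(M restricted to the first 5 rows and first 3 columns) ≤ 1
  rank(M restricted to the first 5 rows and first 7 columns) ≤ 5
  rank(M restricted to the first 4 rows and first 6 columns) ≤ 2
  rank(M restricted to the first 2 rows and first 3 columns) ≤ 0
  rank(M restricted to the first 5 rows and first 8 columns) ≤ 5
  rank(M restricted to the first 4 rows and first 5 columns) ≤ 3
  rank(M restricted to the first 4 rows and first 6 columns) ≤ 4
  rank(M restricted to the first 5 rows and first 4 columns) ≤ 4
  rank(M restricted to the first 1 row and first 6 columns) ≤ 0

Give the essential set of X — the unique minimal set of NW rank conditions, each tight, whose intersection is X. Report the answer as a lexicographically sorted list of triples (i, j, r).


Propagating the 23 rank bounds to every northwest block:

  i=1: 0 | 0 | 0 | 0 | 0 | 0 | 1 | 1 | 1
  i=2: 0 | 0 | 0 | 1 | 1 | 1 | 2 | 2 | 2
  i=3: 0 | 1 | 1 | 2 | 2 | 2 | 3 | 3 | 3
  i=4: 0 | 1 | 1 | 2 | 2 | 2 | 3 | 3 | 4
  i=5: 0 | 1 | 1 | 2 | 2 | 3 | 4 | 4 | 5
  i=6: 1 | 2 | 2 | 3 | 3 | 4 | 5 | 5 | 6
  i=7: 1 | 2 | 2 | 3 | 4 | 5 | 6 | 6 | 7
  i=8: 1 | 2 | 2 | 3 | 4 | 5 | 6 | 7 | 8
  i=9: 1 | 2 | 3 | 4 | 5 | 6 | 7 | 8 | 9

reading off 1-entries of Δ²R: w = (7, 4, 2, 9, 6, 1, 5, 8, 3).

D(w) has 20 cells with 8 SE-corners; essential set:

[(1, 6, 0), (2, 3, 0), (4, 6, 2), (4, 8, 3), (5, 1, 0), (5, 3, 1), (5, 5, 2), (8, 3, 2)]


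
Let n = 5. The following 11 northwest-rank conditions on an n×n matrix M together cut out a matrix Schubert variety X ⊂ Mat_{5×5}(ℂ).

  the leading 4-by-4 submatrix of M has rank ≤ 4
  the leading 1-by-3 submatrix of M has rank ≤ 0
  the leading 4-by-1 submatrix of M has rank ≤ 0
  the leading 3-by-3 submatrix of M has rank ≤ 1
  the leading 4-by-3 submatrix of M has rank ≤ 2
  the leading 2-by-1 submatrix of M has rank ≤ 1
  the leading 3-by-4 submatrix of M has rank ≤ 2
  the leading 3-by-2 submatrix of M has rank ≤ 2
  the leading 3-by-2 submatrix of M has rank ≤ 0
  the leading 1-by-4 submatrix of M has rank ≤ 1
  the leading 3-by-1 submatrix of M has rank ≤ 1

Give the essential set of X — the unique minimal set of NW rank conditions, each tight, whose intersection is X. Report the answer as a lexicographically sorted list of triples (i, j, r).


Computing R[i][j] = min implied NW-rank bound (n=5, 11 conditions):

  0, 0, 0, 1, 1
  0, 0, 1, 2, 2
  0, 0, 1, 2, 3
  0, 1, 2, 3, 4
  1, 2, 3, 4, 5

reading off 1-entries of Δ²R: w = (4, 3, 5, 2, 1).

D(w) has 8 cells with 3 SE-corners; essential set:

[(1, 3, 0), (3, 2, 0), (4, 1, 0)]


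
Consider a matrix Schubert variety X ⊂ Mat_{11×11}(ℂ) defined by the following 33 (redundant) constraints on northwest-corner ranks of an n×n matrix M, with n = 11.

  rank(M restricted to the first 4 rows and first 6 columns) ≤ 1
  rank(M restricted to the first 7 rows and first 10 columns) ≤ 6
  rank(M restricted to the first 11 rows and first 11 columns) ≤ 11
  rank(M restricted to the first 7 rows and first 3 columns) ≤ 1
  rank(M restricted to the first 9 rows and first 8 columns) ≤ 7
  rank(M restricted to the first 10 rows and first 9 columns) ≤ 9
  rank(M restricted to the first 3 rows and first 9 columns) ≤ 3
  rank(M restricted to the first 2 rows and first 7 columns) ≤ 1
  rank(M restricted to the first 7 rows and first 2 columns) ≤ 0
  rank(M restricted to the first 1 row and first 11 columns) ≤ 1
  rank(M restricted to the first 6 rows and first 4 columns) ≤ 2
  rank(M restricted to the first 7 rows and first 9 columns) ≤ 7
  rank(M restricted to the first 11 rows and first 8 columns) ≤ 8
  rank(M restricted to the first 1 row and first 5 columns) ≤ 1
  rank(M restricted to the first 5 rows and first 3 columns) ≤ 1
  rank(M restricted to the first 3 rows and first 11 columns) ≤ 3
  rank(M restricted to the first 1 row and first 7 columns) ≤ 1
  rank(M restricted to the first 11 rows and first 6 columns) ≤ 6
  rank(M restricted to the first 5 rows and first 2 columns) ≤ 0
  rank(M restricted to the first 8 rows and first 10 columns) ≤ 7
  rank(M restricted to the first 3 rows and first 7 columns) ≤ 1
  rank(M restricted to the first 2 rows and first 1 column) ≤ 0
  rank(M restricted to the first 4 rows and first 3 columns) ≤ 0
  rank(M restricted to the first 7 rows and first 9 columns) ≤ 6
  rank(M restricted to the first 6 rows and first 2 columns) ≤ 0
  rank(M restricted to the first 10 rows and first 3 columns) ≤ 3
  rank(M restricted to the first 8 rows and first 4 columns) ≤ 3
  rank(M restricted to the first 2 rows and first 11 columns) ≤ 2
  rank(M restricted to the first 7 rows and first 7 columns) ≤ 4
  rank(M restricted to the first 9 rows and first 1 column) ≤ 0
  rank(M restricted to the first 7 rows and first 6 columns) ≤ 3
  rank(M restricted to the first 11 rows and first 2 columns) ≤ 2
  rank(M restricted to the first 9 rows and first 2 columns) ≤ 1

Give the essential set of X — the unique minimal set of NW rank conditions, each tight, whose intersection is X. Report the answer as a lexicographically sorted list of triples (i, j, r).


Propagating the 33 rank bounds to every northwest block:

  i=1: 0 | 0 | 0 | 1 | 1 | 1 | 1 | 1 | 1 | 1 | 1
  i=2: 0 | 0 | 0 | 1 | 1 | 1 | 1 | 2 | 2 | 2 | 2
  i=3: 0 | 0 | 0 | 1 | 1 | 1 | 1 | 2 | 3 | 3 | 3
  i=4: 0 | 0 | 0 | 1 | 1 | 1 | 2 | 3 | 4 | 4 | 4
  i=5: 0 | 0 | 1 | 2 | 2 | 2 | 3 | 4 | 5 | 5 | 5
  i=6: 0 | 0 | 1 | 2 | 3 | 3 | 4 | 5 | 6 | 6 | 6
  i=7: 0 | 0 | 1 | 2 | 3 | 3 | 4 | 5 | 6 | 6 | 7
  i=8: 0 | 1 | 2 | 3 | 4 | 4 | 5 | 6 | 7 | 7 | 8
  i=9: 0 | 1 | 2 | 3 | 4 | 5 | 6 | 7 | 8 | 8 | 9
  i=10: 1 | 2 | 3 | 4 | 5 | 6 | 7 | 8 | 9 | 9 | 10
  i=11: 1 | 2 | 3 | 4 | 5 | 6 | 7 | 8 | 9 | 10 | 11

so w = (4, 8, 9, 7, 3, 5, 11, 2, 6, 1, 10).

D(w) has 30 cells with 7 SE-corners; essential set:

[(3, 7, 1), (4, 3, 0), (4, 6, 1), (7, 2, 0), (7, 6, 3), (7, 10, 6), (9, 1, 0)]


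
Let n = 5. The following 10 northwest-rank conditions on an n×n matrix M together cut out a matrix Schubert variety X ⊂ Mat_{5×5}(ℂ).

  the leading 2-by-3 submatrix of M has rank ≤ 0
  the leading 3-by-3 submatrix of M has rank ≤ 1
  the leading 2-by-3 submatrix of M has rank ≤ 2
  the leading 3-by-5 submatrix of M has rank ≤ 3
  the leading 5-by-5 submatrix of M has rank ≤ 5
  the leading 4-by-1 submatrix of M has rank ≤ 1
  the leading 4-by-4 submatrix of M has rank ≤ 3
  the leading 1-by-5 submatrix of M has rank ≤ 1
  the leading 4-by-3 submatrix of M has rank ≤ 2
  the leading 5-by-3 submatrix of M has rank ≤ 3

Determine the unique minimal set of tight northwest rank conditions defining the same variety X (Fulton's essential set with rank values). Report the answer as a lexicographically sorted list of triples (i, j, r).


Computing R[i][j] = min implied NW-rank bound (n=5, 10 conditions):

  i=1: 0 | 0 | 0 | 1 | 1
  i=2: 0 | 0 | 0 | 1 | 2
  i=3: 1 | 1 | 1 | 2 | 3
  i=4: 1 | 2 | 2 | 3 | 4
  i=5: 1 | 2 | 3 | 4 | 5

giving w = (4, 5, 1, 2, 3) via Δ²R.

1 SE-corner of the 6-cell Rothe diagram gives Ess(w):

[(2, 3, 0)]


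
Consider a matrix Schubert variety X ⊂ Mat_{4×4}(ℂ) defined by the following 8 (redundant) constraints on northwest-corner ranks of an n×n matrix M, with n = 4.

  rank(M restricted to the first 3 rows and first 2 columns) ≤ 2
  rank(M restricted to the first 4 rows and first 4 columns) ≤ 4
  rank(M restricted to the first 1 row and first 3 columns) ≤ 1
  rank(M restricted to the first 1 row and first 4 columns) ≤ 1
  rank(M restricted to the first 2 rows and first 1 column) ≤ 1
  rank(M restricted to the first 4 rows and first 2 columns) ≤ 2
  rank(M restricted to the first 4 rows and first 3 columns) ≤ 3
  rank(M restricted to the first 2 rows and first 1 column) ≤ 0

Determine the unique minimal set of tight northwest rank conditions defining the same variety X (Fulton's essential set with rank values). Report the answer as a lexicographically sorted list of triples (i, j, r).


The tightest implied rank at each (i,j), from the 8 conditions:

  i=1: 0  1  1  1
  i=2: 0  1  2  2
  i=3: 1  2  3  3
  i=4: 1  2  3  4

giving w = (2, 3, 1, 4) via Δ²R.

|D(w)|=2, |Ess(w)|=1:

[(2, 1, 0)]


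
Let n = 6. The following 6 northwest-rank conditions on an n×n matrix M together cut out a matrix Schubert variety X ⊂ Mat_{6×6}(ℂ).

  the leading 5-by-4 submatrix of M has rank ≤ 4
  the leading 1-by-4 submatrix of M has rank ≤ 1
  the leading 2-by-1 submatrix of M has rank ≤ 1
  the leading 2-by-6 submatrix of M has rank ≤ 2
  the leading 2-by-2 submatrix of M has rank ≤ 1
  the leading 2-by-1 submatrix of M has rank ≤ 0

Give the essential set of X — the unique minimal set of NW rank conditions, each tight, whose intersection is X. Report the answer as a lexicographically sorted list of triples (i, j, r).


Computing R[i][j] = min implied NW-rank bound (n=6, 6 conditions):

  R[1]: 0, 1, 1, 1, 1, 1
  R[2]: 0, 1, 2, 2, 2, 2
  R[3]: 1, 2, 3, 3, 3, 3
  R[4]: 1, 2, 3, 4, 4, 4
  R[5]: 1, 2, 3, 4, 5, 5
  R[6]: 1, 2, 3, 4, 5, 6

reading off 1-entries of Δ²R: w = (2, 3, 1, 4, 5, 6).

D(w) has 2 cells with 1 SE-corner; essential set:

[(2, 1, 0)]


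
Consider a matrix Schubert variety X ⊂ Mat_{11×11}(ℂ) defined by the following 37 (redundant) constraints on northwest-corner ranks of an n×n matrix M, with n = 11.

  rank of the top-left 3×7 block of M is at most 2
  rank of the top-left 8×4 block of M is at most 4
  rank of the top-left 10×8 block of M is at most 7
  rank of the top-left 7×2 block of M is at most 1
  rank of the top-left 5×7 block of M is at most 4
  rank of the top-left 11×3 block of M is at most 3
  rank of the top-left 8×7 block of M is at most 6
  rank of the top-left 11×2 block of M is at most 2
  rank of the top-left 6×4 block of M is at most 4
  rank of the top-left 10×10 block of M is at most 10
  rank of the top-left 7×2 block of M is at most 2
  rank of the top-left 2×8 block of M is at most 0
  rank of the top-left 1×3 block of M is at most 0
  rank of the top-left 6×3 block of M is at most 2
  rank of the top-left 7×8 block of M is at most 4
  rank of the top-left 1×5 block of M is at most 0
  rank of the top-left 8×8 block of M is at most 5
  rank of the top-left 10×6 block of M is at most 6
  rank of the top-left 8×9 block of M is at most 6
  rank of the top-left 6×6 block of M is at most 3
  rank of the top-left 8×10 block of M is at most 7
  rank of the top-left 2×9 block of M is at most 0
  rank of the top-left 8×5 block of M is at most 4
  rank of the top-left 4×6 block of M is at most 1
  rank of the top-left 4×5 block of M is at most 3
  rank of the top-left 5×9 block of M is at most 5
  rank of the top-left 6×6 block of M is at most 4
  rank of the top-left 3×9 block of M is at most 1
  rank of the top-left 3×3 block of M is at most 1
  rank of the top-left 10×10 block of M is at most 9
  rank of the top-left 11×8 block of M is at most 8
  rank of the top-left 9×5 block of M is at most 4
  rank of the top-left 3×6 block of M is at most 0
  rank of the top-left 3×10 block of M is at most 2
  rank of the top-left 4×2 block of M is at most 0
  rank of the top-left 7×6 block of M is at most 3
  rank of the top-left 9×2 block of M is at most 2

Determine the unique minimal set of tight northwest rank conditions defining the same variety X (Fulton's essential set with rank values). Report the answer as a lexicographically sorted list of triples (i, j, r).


Propagating the 37 rank bounds to every northwest block:

  R[1]: 0 | 0 | 0 | 0 | 0 | 0 | 0 | 0 | 0 | 1 | 1
  R[2]: 0 | 0 | 0 | 0 | 0 | 0 | 0 | 0 | 0 | 1 | 2
  R[3]: 0 | 0 | 0 | 0 | 0 | 0 | 1 | 1 | 1 | 2 | 3
  R[4]: 0 | 0 | 1 | 1 | 1 | 1 | 2 | 2 | 2 | 3 | 4
  R[5]: 1 | 1 | 2 | 2 | 2 | 2 | 3 | 3 | 3 | 4 | 5
  R[6]: 1 | 1 | 2 | 3 | 3 | 3 | 4 | 4 | 4 | 5 | 6
  R[7]: 1 | 1 | 2 | 3 | 3 | 3 | 4 | 4 | 5 | 6 | 7
  R[8]: 1 | 2 | 3 | 4 | 4 | 4 | 5 | 5 | 6 | 7 | 8
  R[9]: 1 | 2 | 3 | 4 | 4 | 5 | 6 | 6 | 7 | 8 | 9
  R[10]: 1 | 2 | 3 | 4 | 5 | 6 | 7 | 7 | 8 | 9 | 10
  R[11]: 1 | 2 | 3 | 4 | 5 | 6 | 7 | 8 | 9 | 10 | 11

hence w(1..11) = (10, 11, 7, 3, 1, 4, 9, 2, 6, 5, 8).

|D(w)|=32, |Ess(w)|=7:

[(2, 9, 0), (3, 6, 0), (4, 2, 0), (7, 2, 1), (7, 6, 3), (7, 8, 4), (9, 5, 4)]


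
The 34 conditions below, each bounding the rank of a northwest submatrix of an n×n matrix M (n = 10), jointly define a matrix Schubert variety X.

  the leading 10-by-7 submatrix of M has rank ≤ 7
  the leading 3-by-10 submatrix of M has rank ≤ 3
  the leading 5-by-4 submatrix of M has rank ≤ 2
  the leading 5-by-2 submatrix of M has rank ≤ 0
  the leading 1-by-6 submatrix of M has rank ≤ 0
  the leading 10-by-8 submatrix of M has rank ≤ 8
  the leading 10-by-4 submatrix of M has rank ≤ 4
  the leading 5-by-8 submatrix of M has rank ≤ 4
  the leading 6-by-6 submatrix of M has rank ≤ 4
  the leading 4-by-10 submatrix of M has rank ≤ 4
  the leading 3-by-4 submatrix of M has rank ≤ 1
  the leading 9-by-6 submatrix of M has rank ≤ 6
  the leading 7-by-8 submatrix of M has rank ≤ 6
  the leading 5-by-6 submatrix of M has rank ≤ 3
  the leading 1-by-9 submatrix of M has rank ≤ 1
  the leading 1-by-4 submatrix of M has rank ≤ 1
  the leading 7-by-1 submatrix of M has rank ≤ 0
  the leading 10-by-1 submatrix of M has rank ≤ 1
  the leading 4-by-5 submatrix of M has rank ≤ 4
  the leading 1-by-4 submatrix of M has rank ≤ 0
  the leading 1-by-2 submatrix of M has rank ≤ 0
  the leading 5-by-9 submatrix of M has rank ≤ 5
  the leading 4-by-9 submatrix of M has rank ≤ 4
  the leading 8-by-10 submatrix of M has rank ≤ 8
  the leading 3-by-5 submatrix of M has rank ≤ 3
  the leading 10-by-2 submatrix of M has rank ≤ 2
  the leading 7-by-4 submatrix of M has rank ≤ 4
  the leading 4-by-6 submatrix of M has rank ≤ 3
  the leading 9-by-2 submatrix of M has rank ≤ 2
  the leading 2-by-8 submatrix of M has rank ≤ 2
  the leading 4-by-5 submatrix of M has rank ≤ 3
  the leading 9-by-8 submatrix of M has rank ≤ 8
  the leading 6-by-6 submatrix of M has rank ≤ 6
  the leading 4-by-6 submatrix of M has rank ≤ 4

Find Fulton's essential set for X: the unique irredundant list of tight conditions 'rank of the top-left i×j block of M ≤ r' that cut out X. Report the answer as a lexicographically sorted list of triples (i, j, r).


Propagating the 34 rank bounds to every northwest block:

  i=1: 0  0  0  0  0  0  1  1  1  1
  i=2: 0  0  1  1  1  1  2  2  2  2
  i=3: 0  0  1  1  2  2  3  3  3  3
  i=4: 0  0  1  2  3  3  4  4  4  4
  i=5: 0  0  1  2  3  3  4  4  5  5
  i=6: 0  1  2  3  4  4  5  5  6  6
  i=7: 0  1  2  3  4  5  6  6  7  7
  i=8: 1  2  3  4  5  6  7  7  8  8
  i=9: 1  2  3  4  5  6  7  8  9  9
  i=10: 1  2  3  4  5  6  7  8  9  10

giving w = (7, 3, 5, 4, 9, 2, 6, 1, 8, 10) via Δ²R.

D(w) has 19 cells with 6 SE-corners; essential set:

[(1, 6, 0), (3, 4, 1), (5, 2, 0), (5, 6, 3), (5, 8, 4), (7, 1, 0)]


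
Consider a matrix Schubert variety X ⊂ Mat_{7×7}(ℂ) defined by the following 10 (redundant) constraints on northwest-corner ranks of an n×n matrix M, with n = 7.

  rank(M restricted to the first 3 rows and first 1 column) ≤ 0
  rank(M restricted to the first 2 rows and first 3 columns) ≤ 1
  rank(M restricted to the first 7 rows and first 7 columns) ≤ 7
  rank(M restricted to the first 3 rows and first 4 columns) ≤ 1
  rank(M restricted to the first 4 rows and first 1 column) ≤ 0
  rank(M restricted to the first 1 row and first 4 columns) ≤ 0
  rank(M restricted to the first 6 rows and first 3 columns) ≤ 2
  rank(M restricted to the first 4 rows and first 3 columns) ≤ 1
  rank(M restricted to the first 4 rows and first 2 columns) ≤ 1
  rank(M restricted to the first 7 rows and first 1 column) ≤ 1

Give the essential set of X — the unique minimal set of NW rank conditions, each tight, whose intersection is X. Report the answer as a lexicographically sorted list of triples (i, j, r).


Rank table r_w(7×7) implied by the 10 constraints:

  R[1]: 0, 0, 0, 0, 1, 1, 1
  R[2]: 0, 1, 1, 1, 2, 2, 2
  R[3]: 0, 1, 1, 1, 2, 3, 3
  R[4]: 0, 1, 1, 2, 3, 4, 4
  R[5]: 1, 2, 2, 3, 4, 5, 5
  R[6]: 1, 2, 2, 3, 4, 5, 6
  R[7]: 1, 2, 3, 4, 5, 6, 7

second differences of R give the permutation w = (5, 2, 6, 4, 1, 7, 3).

D(w) has 11 cells with 5 SE-corners; essential set:

[(1, 4, 0), (3, 4, 1), (4, 1, 0), (4, 3, 1), (6, 3, 2)]


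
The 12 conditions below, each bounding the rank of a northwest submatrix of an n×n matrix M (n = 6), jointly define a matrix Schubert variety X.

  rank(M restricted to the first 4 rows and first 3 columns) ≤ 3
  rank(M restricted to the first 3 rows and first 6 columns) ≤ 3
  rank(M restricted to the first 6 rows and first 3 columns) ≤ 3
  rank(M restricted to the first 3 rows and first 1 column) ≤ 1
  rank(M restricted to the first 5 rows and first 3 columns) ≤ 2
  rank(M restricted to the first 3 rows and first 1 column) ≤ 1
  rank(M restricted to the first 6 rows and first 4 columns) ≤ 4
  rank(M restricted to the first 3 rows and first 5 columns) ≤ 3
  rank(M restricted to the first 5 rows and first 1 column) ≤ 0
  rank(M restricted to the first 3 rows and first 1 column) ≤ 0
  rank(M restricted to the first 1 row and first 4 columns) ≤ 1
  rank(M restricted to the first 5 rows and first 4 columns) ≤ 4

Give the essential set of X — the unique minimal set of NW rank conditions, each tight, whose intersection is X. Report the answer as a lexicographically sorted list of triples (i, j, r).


Reconstructing r_w from the 12 given conditions:

  R[1]: 0 | 1 | 1 | 1 | 1 | 1
  R[2]: 0 | 1 | 2 | 2 | 2 | 2
  R[3]: 0 | 1 | 2 | 3 | 3 | 3
  R[4]: 0 | 1 | 2 | 3 | 4 | 4
  R[5]: 0 | 1 | 2 | 3 | 4 | 5
  R[6]: 1 | 2 | 3 | 4 | 5 | 6

second differences of R give the permutation w = (2, 3, 4, 5, 6, 1).

Fulton essential set (1 of the 5 Rothe cells):

[(5, 1, 0)]


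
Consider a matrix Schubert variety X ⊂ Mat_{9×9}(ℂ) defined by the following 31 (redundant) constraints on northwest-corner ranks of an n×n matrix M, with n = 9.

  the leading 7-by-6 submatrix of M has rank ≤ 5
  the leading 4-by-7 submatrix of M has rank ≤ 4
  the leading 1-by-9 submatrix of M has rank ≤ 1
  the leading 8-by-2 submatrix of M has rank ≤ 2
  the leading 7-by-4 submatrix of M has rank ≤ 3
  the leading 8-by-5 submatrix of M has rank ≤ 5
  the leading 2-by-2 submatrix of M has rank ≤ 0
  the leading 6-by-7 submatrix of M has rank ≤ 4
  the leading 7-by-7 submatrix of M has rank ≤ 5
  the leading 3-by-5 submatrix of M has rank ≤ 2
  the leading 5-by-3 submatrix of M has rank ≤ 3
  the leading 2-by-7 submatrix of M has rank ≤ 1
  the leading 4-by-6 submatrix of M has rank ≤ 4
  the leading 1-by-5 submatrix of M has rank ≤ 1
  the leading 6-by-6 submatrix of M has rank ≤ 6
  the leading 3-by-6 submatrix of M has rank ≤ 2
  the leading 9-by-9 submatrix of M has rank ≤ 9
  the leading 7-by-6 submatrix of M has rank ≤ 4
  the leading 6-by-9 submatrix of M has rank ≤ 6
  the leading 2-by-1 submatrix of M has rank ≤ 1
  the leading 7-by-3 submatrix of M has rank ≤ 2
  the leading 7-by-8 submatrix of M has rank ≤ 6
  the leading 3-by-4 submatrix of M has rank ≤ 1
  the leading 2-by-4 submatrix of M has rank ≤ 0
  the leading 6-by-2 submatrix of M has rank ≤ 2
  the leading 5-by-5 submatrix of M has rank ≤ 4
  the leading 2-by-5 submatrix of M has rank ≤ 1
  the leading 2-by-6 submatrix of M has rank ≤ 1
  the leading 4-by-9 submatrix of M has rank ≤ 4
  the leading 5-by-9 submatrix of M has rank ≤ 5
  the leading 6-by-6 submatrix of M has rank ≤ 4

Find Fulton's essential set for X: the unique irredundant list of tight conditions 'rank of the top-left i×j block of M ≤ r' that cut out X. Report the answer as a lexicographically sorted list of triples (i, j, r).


Propagating the 31 rank bounds to every northwest block:

  R[1]: 0, 0, 0, 0, 1, 1, 1, 1, 1
  R[2]: 0, 0, 0, 0, 1, 1, 1, 2, 2
  R[3]: 1, 1, 1, 1, 2, 2, 2, 3, 3
  R[4]: 1, 2, 2, 2, 3, 3, 3, 4, 4
  R[5]: 1, 2, 2, 3, 4, 4, 4, 5, 5
  R[6]: 1, 2, 2, 3, 4, 4, 4, 5, 6
  R[7]: 1, 2, 2, 3, 4, 4, 5, 6, 7
  R[8]: 1, 2, 3, 4, 5, 5, 6, 7, 8
  R[9]: 1, 2, 3, 4, 5, 6, 7, 8, 9

so w = (5, 8, 1, 2, 4, 9, 7, 3, 6).

Fulton essential set (5 of the 16 Rothe cells):

[(2, 4, 0), (2, 7, 1), (6, 7, 4), (7, 3, 2), (7, 6, 4)]


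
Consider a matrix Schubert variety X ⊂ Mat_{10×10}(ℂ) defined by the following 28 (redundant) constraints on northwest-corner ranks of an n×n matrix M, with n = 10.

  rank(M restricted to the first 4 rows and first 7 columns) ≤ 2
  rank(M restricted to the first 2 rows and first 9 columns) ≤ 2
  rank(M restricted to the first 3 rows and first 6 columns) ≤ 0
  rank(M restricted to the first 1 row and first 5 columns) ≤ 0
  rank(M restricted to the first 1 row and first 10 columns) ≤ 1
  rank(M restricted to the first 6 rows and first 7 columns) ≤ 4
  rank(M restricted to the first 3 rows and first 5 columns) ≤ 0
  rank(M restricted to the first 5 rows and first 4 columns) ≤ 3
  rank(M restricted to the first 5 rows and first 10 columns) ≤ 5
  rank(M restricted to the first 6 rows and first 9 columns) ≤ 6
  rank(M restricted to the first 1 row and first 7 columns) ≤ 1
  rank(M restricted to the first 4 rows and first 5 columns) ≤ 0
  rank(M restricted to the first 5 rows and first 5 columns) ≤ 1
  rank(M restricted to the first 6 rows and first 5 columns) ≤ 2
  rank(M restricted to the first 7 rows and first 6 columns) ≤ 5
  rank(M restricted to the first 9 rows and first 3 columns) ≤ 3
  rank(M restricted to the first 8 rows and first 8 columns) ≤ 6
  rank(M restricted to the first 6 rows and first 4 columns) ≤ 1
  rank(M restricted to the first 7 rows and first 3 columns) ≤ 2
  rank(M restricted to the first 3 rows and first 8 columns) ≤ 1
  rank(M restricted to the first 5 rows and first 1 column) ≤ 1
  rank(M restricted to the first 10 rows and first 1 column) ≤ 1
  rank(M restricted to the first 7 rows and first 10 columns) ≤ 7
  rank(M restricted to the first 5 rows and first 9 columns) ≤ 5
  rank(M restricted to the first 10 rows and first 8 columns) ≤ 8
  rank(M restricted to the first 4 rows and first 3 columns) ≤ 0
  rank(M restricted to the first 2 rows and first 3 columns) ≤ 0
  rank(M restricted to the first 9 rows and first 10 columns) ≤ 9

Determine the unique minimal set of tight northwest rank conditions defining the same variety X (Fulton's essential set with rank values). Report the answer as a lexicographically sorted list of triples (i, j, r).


Propagating the 28 rank bounds to every northwest block:

  row 1: 0  0  0  0  0  0  1  1  1  1
  row 2: 0  0  0  0  0  0  1  1  2  2
  row 3: 0  0  0  0  0  0  1  1  2  3
  row 4: 0  0  0  0  0  1  2  2  3  4
  row 5: 1  1  1  1  1  2  3  3  4  5
  row 6: 1  1  1  1  2  3  4  4  5  6
  row 7: 1  2  2  2  3  4  5  5  6  7
  row 8: 1  2  3  3  4  5  6  6  7  8
  row 9: 1  2  3  4  5  6  7  7  8  9
  row 10: 1  2  3  4  5  6  7  8  9  10

giving w = (7, 9, 10, 6, 1, 5, 2, 3, 4, 8) via Δ²R.

4 SE-corners of the 28-cell Rothe diagram give Ess(w):

[(3, 6, 0), (3, 8, 1), (4, 5, 0), (6, 4, 1)]


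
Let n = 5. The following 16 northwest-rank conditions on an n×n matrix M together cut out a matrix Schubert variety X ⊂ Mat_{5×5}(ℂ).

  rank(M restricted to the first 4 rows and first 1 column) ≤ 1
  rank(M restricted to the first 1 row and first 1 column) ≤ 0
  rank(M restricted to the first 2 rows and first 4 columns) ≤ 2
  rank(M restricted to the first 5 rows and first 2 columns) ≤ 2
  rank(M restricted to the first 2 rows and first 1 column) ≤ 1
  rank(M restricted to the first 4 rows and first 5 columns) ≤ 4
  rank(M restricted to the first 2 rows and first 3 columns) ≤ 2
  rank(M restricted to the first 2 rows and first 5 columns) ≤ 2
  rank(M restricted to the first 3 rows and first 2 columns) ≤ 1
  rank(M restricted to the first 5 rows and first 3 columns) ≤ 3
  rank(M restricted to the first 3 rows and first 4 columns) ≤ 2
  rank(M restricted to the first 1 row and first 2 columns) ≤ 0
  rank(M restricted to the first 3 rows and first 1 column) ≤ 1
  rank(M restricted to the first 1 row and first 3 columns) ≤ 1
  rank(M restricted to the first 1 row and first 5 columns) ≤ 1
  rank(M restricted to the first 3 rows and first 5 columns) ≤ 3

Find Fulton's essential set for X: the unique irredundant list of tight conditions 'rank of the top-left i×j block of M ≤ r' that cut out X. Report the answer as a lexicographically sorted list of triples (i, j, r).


Recovering R(i,j) via the rank-extension bound from the 16 conditions:

  row 1: 0 | 0 | 1 | 1 | 1
  row 2: 1 | 1 | 2 | 2 | 2
  row 3: 1 | 1 | 2 | 2 | 3
  row 4: 1 | 2 | 3 | 3 | 4
  row 5: 1 | 2 | 3 | 4 | 5

second differences of R give the permutation w = (3, 1, 5, 2, 4).

Fulton essential set (3 of the 4 Rothe cells):

[(1, 2, 0), (3, 2, 1), (3, 4, 2)]


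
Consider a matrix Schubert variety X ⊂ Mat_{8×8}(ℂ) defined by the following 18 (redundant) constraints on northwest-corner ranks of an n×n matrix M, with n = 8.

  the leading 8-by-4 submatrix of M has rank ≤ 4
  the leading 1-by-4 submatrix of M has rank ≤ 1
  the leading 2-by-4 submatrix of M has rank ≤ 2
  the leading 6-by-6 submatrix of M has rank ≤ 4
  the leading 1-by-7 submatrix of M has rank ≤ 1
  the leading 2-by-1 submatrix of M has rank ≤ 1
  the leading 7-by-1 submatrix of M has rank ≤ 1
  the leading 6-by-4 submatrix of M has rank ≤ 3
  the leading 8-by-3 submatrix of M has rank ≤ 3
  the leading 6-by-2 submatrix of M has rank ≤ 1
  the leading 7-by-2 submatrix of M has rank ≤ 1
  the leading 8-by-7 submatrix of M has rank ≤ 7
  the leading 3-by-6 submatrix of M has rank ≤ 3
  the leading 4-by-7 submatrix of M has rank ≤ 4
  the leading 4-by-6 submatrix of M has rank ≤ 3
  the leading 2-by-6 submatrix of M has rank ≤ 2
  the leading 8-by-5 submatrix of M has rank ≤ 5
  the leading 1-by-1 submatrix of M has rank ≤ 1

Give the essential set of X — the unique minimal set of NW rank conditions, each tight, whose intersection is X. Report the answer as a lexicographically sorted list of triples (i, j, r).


The tightest implied rank at each (i,j), from the 18 conditions:

  i=1: 1 | 1 | 1 | 1 | 1 | 1 | 1 | 1
  i=2: 1 | 1 | 2 | 2 | 2 | 2 | 2 | 2
  i=3: 1 | 1 | 2 | 3 | 3 | 3 | 3 | 3
  i=4: 1 | 1 | 2 | 3 | 3 | 3 | 4 | 4
  i=5: 1 | 1 | 2 | 3 | 4 | 4 | 5 | 5
  i=6: 1 | 1 | 2 | 3 | 4 | 4 | 5 | 6
  i=7: 1 | 1 | 2 | 3 | 4 | 5 | 6 | 7
  i=8: 1 | 2 | 3 | 4 | 5 | 6 | 7 | 8

so w = (1, 3, 4, 7, 5, 8, 6, 2).

Rothe diagram D(w) (9 cells), 3 SE-corners (essential conditions):

[(4, 6, 3), (6, 6, 4), (7, 2, 1)]


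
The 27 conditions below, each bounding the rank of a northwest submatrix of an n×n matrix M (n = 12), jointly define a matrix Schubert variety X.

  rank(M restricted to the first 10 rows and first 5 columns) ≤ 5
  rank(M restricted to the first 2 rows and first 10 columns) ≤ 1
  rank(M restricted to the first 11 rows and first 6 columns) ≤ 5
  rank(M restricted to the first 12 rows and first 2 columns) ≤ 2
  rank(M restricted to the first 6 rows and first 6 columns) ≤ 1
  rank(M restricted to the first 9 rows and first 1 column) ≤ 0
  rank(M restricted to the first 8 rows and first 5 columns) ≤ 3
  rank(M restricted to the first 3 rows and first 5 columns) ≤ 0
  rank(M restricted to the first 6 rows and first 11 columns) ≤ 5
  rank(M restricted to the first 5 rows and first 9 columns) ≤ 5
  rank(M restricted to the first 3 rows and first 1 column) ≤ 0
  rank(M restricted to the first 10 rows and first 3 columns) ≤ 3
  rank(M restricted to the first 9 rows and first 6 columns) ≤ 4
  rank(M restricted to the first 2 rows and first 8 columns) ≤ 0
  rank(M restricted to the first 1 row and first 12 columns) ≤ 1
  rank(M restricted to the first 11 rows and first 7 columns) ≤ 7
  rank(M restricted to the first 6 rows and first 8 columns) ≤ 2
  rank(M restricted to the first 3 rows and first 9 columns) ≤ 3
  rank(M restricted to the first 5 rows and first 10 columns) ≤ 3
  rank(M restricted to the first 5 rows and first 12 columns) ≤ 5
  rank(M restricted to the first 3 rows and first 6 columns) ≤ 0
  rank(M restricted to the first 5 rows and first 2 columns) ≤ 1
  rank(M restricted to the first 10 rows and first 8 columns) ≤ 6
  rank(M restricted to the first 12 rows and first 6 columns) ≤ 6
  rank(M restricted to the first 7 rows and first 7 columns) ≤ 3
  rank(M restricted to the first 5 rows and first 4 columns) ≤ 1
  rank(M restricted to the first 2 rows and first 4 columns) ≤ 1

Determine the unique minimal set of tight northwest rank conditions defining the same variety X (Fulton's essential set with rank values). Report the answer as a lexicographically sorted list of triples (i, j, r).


The tightest implied rank at each (i,j), from the 27 conditions:

  i=1: 0  0  0  0  0  0  0  0  1  1  1  1
  i=2: 0  0  0  0  0  0  0  0  1  1  2  2
  i=3: 0  0  0  0  0  0  1  1  2  2  3  3
  i=4: 0  1  1  1  1  1  2  2  3  3  4  4
  i=5: 0  1  1  1  1  1  2  2  3  3  4  5
  i=6: 0  1  1  1  1  1  2  2  3  4  5  6
  i=7: 0  1  2  2  2  2  3  3  4  5  6  7
  i=8: 0  1  2  3  3  3  4  4  5  6  7  8
  i=9: 0  1  2  3  4  4  5  5  6  7  8  9
  i=10: 1  2  3  4  5  5  6  6  7  8  9  10
  i=11: 1  2  3  4  5  5  6  7  8  9  10  11
  i=12: 1  2  3  4  5  6  7  8  9  10  11  12

the unique w with this rank table is (9, 11, 7, 2, 12, 10, 3, 4, 5, 1, 8, 6).

Fulton essential set (8 of the 41 Rothe cells):

[(2, 8, 0), (2, 10, 1), (3, 6, 0), (5, 10, 3), (6, 6, 1), (6, 8, 2), (9, 1, 0), (11, 6, 5)]


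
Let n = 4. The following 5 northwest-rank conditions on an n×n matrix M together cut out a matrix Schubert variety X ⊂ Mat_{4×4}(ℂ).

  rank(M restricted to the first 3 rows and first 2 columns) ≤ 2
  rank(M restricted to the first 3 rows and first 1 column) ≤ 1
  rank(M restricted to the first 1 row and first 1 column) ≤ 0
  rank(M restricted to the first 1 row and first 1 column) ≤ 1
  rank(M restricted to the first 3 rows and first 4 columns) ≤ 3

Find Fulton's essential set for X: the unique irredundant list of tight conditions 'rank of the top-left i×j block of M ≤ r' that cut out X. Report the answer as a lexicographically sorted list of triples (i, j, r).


The tightest implied rank at each (i,j), from the 5 conditions:

  0 1 1 1
  1 2 2 2
  1 2 3 3
  1 2 3 4

giving w = (2, 1, 3, 4) via Δ²R.

Rothe diagram D(w) (1 cell), 1 SE-corner (essential condition):

[(1, 1, 0)]


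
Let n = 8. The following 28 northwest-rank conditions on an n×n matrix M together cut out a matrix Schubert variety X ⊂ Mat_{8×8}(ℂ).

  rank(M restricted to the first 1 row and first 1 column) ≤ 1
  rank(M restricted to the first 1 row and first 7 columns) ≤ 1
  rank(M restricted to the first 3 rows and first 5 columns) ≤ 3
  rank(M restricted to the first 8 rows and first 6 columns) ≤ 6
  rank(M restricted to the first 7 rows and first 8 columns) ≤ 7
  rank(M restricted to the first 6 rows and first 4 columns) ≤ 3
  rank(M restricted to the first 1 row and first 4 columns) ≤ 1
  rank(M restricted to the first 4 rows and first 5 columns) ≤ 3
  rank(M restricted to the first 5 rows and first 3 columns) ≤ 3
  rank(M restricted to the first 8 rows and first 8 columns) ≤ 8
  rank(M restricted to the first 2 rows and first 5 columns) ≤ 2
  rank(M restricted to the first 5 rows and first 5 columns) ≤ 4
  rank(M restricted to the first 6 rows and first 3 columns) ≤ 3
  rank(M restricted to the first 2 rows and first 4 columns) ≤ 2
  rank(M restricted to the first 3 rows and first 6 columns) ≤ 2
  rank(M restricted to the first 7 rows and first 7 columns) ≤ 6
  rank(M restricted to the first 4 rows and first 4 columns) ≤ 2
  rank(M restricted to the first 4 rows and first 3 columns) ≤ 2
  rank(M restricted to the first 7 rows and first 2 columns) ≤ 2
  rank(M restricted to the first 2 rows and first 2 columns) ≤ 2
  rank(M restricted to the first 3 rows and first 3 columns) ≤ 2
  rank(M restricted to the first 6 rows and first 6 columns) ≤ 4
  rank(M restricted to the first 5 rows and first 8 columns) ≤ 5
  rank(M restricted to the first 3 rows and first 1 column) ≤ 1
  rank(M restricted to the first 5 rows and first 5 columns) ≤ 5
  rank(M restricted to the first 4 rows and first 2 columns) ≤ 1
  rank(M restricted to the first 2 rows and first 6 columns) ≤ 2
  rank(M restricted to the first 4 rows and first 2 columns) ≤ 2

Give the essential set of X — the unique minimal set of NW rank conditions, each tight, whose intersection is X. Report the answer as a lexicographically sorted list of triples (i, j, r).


Rank table r_w(8×8) implied by the 28 constraints:

  i=1: 1 1 1 1 1 1 1 1
  i=2: 1 1 2 2 2 2 2 2
  i=3: 1 1 2 2 2 2 3 3
  i=4: 1 1 2 2 3 3 4 4
  i=5: 1 2 3 3 4 4 5 5
  i=6: 1 2 3 3 4 4 5 6
  i=7: 1 2 3 4 5 5 6 7
  i=8: 1 2 3 4 5 6 7 8

the unique w with this rank table is (1, 3, 7, 5, 2, 8, 4, 6).

D(w) has 9 cells with 5 SE-corners; essential set:

[(3, 6, 2), (4, 2, 1), (4, 4, 2), (6, 4, 3), (6, 6, 4)]
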